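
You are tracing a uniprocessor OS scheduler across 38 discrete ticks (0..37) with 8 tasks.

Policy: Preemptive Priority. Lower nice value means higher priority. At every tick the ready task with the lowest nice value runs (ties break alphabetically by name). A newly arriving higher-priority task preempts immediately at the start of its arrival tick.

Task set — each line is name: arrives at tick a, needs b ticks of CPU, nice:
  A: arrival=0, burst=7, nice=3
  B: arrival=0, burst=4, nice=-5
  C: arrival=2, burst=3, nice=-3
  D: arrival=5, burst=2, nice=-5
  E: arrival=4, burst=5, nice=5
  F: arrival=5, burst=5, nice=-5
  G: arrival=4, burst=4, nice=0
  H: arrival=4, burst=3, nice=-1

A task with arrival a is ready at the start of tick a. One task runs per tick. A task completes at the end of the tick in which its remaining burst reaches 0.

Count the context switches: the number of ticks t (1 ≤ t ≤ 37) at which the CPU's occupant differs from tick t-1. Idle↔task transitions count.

context switches = 9

t=0: ready={A,B} → run B
t=1: ready={A,B} → run B
t=2: ready={A,B,C} → run B
t=3: ready={A,B,C} → run B
t=4: ready={A,C,E,G,H} → run C
t=5: ready={A,C,D,E,F,G,H} → run D
t=6: ready={A,C,D,E,F,G,H} → run D
t=7: ready={A,C,E,F,G,H} → run F
t=8: ready={A,C,E,F,G,H} → run F
t=9: ready={A,C,E,F,G,H} → run F
t=10: ready={A,C,E,F,G,H} → run F
t=11: ready={A,C,E,F,G,H} → run F
t=12: ready={A,C,E,G,H} → run C
t=13: ready={A,C,E,G,H} → run C
t=14: ready={A,E,G,H} → run H
t=15: ready={A,E,G,H} → run H
t=16: ready={A,E,G,H} → run H
t=17: ready={A,E,G} → run G
t=18: ready={A,E,G} → run G
t=19: ready={A,E,G} → run G
t=20: ready={A,E,G} → run G
t=21: ready={A,E} → run A
t=22: ready={A,E} → run A
t=23: ready={A,E} → run A
t=24: ready={A,E} → run A
t=25: ready={A,E} → run A
t=26: ready={A,E} → run A
t=27: ready={A,E} → run A
t=28: ready={E} → run E
t=29: ready={E} → run E
t=30: ready={E} → run E
t=31: ready={E} → run E
t=32: ready={E} → run E
t=33: (idle)
t=34: (idle)
t=35: (idle)
t=36: (idle)
t=37: (idle)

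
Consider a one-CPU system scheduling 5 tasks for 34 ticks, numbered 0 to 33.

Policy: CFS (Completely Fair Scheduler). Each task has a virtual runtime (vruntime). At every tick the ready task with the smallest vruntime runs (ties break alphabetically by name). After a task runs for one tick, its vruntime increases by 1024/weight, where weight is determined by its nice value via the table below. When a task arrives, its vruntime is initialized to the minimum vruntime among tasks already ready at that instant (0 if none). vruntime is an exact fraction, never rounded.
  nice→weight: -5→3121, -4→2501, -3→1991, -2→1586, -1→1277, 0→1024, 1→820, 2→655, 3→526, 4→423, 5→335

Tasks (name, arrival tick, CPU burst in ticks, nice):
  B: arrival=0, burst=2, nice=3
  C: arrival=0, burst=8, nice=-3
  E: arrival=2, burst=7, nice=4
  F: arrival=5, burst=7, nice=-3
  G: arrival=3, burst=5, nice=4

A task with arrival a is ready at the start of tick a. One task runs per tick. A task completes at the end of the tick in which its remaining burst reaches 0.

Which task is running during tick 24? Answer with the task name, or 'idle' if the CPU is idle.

t=0: vr[B=0 C=0] → run B
t=1: vr[B=512/263 C=0] → run C
t=2: vr[B=512/263 C=1024/1991 E=1024/1991] → run C
t=3: vr[B=512/263 C=2048/1991 E=1024/1991 G=1024/1991] → run E
t=4: vr[B=512/263 C=2048/1991 E=2471936/842193 G=1024/1991] → run G
t=5: vr[B=512/263 C=2048/1991 E=2471936/842193 F=2048/1991 G=2471936/842193] → run C
t=6: vr[B=512/263 C=3072/1991 E=2471936/842193 F=2048/1991 G=2471936/842193] → run F
t=7: vr[B=512/263 C=3072/1991 E=2471936/842193 F=3072/1991 G=2471936/842193] → run C
t=8: vr[B=512/263 C=4096/1991 E=2471936/842193 F=3072/1991 G=2471936/842193] → run F
t=9: vr[B=512/263 C=4096/1991 E=2471936/842193 F=4096/1991 G=2471936/842193] → run B
t=10: vr[C=4096/1991 E=2471936/842193 F=4096/1991 G=2471936/842193] → run C
t=11: vr[C=5120/1991 E=2471936/842193 F=4096/1991 G=2471936/842193] → run F
t=12: vr[C=5120/1991 E=2471936/842193 F=5120/1991 G=2471936/842193] → run C
t=13: vr[C=6144/1991 E=2471936/842193 F=5120/1991 G=2471936/842193] → run F
t=14: vr[C=6144/1991 E=2471936/842193 F=6144/1991 G=2471936/842193] → run E
t=15: vr[C=6144/1991 E=4510720/842193 F=6144/1991 G=2471936/842193] → run G
t=16: vr[C=6144/1991 E=4510720/842193 F=6144/1991 G=4510720/842193] → run C
t=17: vr[C=7168/1991 E=4510720/842193 F=6144/1991 G=4510720/842193] → run F
t=18: vr[C=7168/1991 E=4510720/842193 F=7168/1991 G=4510720/842193] → run C
t=19: vr[E=4510720/842193 F=7168/1991 G=4510720/842193] → run F
t=20: vr[E=4510720/842193 F=8192/1991 G=4510720/842193] → run F
t=21: vr[E=4510720/842193 G=4510720/842193] → run E
t=22: vr[E=2183168/280731 G=4510720/842193] → run G
t=23: vr[E=2183168/280731 G=2183168/280731] → run E
t=24: vr[E=8588288/842193 G=2183168/280731] → run G
t=25: vr[E=8588288/842193 G=8588288/842193] → run E
t=26: vr[E=10627072/842193 G=8588288/842193] → run G
t=27: vr[E=10627072/842193] → run E
t=28: vr[E=4221952/280731] → run E
t=29: (idle)
t=30: (idle)
t=31: (idle)
t=32: (idle)
t=33: (idle)

running at tick 24 = G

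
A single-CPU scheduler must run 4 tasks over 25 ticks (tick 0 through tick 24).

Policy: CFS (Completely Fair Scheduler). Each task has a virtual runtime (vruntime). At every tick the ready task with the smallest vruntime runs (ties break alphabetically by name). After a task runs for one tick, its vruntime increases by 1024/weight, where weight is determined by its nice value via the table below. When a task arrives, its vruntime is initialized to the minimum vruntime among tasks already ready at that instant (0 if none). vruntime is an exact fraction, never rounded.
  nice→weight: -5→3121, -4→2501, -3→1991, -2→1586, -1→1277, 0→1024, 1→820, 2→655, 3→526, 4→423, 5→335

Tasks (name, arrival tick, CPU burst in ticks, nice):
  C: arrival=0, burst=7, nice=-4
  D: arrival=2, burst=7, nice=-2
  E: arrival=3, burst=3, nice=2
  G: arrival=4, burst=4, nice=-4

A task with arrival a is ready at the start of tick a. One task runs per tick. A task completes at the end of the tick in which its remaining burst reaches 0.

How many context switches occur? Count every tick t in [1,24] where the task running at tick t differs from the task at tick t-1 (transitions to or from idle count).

context switches = 17

t=0: vr[C=0] → run C
t=1: vr[C=1024/2501] → run C
t=2: vr[C=2048/2501 D=2048/2501] → run C
t=3: vr[C=3072/2501 D=2048/2501 E=2048/2501] → run D
t=4: vr[C=3072/2501 D=47616/32513 E=2048/2501 G=2048/2501] → run E
t=5: vr[C=3072/2501 D=47616/32513 E=3902464/1638155 G=2048/2501] → run G
t=6: vr[C=3072/2501 D=47616/32513 E=3902464/1638155 G=3072/2501] → run C
t=7: vr[C=4096/2501 D=47616/32513 E=3902464/1638155 G=3072/2501] → run G
t=8: vr[C=4096/2501 D=47616/32513 E=3902464/1638155 G=4096/2501] → run D
t=9: vr[C=4096/2501 D=68608/32513 E=3902464/1638155 G=4096/2501] → run C
t=10: vr[C=5120/2501 D=68608/32513 E=3902464/1638155 G=4096/2501] → run G
t=11: vr[C=5120/2501 D=68608/32513 E=3902464/1638155 G=5120/2501] → run C
t=12: vr[C=6144/2501 D=68608/32513 E=3902464/1638155 G=5120/2501] → run G
t=13: vr[C=6144/2501 D=68608/32513 E=3902464/1638155] → run D
t=14: vr[C=6144/2501 D=89600/32513 E=3902464/1638155] → run E
t=15: vr[C=6144/2501 D=89600/32513 E=6463488/1638155] → run C
t=16: vr[D=89600/32513 E=6463488/1638155] → run D
t=17: vr[D=110592/32513 E=6463488/1638155] → run D
t=18: vr[D=131584/32513 E=6463488/1638155] → run E
t=19: vr[D=131584/32513] → run D
t=20: vr[D=152576/32513] → run D
t=21: (idle)
t=22: (idle)
t=23: (idle)
t=24: (idle)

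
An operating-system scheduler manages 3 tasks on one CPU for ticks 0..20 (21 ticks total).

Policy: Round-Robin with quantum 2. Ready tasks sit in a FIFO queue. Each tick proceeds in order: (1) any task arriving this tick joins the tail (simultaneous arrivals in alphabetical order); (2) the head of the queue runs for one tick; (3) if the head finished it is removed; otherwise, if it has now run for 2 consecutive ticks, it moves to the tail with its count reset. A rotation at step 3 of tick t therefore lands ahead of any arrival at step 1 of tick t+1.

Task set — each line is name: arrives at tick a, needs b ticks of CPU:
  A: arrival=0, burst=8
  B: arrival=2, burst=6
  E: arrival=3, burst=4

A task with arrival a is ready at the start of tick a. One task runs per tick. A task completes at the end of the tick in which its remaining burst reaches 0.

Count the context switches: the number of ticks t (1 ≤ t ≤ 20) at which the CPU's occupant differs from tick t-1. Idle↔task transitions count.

context switches = 8

t=0: queue=[A] q_used=0 → run A
t=1: queue=[A] q_used=1 → run A
t=2: queue=[A,B] q_used=0 → run A
t=3: queue=[A,B,E] q_used=1 → run A
t=4: queue=[B,E,A] q_used=0 → run B
t=5: queue=[B,E,A] q_used=1 → run B
t=6: queue=[E,A,B] q_used=0 → run E
t=7: queue=[E,A,B] q_used=1 → run E
t=8: queue=[A,B,E] q_used=0 → run A
t=9: queue=[A,B,E] q_used=1 → run A
t=10: queue=[B,E,A] q_used=0 → run B
t=11: queue=[B,E,A] q_used=1 → run B
t=12: queue=[E,A,B] q_used=0 → run E
t=13: queue=[E,A,B] q_used=1 → run E
t=14: queue=[A,B] q_used=0 → run A
t=15: queue=[A,B] q_used=1 → run A
t=16: queue=[B] q_used=0 → run B
t=17: queue=[B] q_used=1 → run B
t=18: (idle)
t=19: (idle)
t=20: (idle)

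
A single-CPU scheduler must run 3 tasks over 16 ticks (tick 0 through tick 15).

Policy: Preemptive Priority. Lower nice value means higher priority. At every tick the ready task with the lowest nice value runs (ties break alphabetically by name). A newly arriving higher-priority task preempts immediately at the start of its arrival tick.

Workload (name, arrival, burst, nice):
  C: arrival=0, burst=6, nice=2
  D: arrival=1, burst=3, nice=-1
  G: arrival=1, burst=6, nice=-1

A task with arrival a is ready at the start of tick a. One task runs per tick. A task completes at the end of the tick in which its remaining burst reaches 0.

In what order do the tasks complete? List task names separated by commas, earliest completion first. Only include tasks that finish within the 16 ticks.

completion order = D, G, C

t=0: ready={C} → run C
t=1: ready={C,D,G} → run D
t=2: ready={C,D,G} → run D
t=3: ready={C,D,G} → run D
t=4: ready={C,G} → run G
t=5: ready={C,G} → run G
t=6: ready={C,G} → run G
t=7: ready={C,G} → run G
t=8: ready={C,G} → run G
t=9: ready={C,G} → run G
t=10: ready={C} → run C
t=11: ready={C} → run C
t=12: ready={C} → run C
t=13: ready={C} → run C
t=14: ready={C} → run C
t=15: (idle)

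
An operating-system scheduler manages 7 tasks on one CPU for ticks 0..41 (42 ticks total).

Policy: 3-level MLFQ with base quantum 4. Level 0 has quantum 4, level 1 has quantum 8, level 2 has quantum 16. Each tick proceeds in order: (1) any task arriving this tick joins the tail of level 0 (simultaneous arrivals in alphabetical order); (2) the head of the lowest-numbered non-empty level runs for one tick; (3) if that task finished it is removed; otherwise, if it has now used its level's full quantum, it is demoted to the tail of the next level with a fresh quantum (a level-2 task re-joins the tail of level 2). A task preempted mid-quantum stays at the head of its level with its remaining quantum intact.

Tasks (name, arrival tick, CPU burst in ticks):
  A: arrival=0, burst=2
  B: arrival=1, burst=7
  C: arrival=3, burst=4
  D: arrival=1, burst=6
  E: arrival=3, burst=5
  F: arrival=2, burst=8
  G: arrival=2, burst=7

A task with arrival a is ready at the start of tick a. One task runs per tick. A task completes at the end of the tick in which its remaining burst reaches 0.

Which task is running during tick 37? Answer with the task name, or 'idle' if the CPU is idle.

running at tick 37 = G

t=0: L0/L1/L2 = A/-/- → run A
t=1: L0/L1/L2 = ABD/-/- → run A
t=2: L0/L1/L2 = BDFG/-/- → run B
t=3: L0/L1/L2 = BDFGCE/-/- → run B
t=4: L0/L1/L2 = BDFGCE/-/- → run B
t=5: L0/L1/L2 = BDFGCE/-/- → run B
t=6: L0/L1/L2 = DFGCE/B/- → run D
t=7: L0/L1/L2 = DFGCE/B/- → run D
t=8: L0/L1/L2 = DFGCE/B/- → run D
t=9: L0/L1/L2 = DFGCE/B/- → run D
t=10: L0/L1/L2 = FGCE/BD/- → run F
t=11: L0/L1/L2 = FGCE/BD/- → run F
t=12: L0/L1/L2 = FGCE/BD/- → run F
t=13: L0/L1/L2 = FGCE/BD/- → run F
t=14: L0/L1/L2 = GCE/BDF/- → run G
t=15: L0/L1/L2 = GCE/BDF/- → run G
t=16: L0/L1/L2 = GCE/BDF/- → run G
t=17: L0/L1/L2 = GCE/BDF/- → run G
t=18: L0/L1/L2 = CE/BDFG/- → run C
t=19: L0/L1/L2 = CE/BDFG/- → run C
t=20: L0/L1/L2 = CE/BDFG/- → run C
t=21: L0/L1/L2 = CE/BDFG/- → run C
t=22: L0/L1/L2 = E/BDFG/- → run E
t=23: L0/L1/L2 = E/BDFG/- → run E
t=24: L0/L1/L2 = E/BDFG/- → run E
t=25: L0/L1/L2 = E/BDFG/- → run E
t=26: L0/L1/L2 = -/BDFGE/- → run B
t=27: L0/L1/L2 = -/BDFGE/- → run B
t=28: L0/L1/L2 = -/BDFGE/- → run B
t=29: L0/L1/L2 = -/DFGE/- → run D
t=30: L0/L1/L2 = -/DFGE/- → run D
t=31: L0/L1/L2 = -/FGE/- → run F
t=32: L0/L1/L2 = -/FGE/- → run F
t=33: L0/L1/L2 = -/FGE/- → run F
t=34: L0/L1/L2 = -/FGE/- → run F
t=35: L0/L1/L2 = -/GE/- → run G
t=36: L0/L1/L2 = -/GE/- → run G
t=37: L0/L1/L2 = -/GE/- → run G
t=38: L0/L1/L2 = -/E/- → run E
t=39: (idle)
t=40: (idle)
t=41: (idle)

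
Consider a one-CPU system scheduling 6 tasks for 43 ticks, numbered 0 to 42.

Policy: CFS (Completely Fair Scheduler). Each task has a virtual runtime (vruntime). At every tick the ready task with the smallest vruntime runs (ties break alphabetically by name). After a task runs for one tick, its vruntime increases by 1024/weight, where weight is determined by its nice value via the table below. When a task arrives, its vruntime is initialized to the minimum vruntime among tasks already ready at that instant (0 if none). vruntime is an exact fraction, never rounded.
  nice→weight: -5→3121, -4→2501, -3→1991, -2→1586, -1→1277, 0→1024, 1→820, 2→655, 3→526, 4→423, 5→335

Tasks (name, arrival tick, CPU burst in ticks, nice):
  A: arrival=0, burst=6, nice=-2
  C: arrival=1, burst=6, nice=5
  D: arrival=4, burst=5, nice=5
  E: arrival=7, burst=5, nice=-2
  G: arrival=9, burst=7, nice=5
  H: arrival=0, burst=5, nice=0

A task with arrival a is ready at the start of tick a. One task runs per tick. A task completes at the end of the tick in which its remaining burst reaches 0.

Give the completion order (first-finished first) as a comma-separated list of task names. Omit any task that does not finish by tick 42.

completion order = A, H, E, D, C, G

t=0: vr[A=0 H=0] → run A
t=1: vr[A=512/793 C=0 H=0] → run C
t=2: vr[A=512/793 C=1024/335 H=0] → run H
t=3: vr[A=512/793 C=1024/335 H=1] → run A
t=4: vr[A=1024/793 C=1024/335 D=1 H=1] → run D
t=5: vr[A=1024/793 C=1024/335 D=1359/335 H=1] → run H
t=6: vr[A=1024/793 C=1024/335 D=1359/335 H=2] → run A
t=7: vr[A=1536/793 C=1024/335 D=1359/335 E=1536/793 H=2] → run A
t=8: vr[A=2048/793 C=1024/335 D=1359/335 E=1536/793 H=2] → run E
t=9: vr[A=2048/793 C=1024/335 D=1359/335 E=2048/793 G=2 H=2] → run G
t=10: vr[A=2048/793 C=1024/335 D=1359/335 E=2048/793 G=1694/335 H=2] → run H
t=11: vr[A=2048/793 C=1024/335 D=1359/335 E=2048/793 G=1694/335 H=3] → run A
t=12: vr[A=2560/793 C=1024/335 D=1359/335 E=2048/793 G=1694/335 H=3] → run E
t=13: vr[A=2560/793 C=1024/335 D=1359/335 E=2560/793 G=1694/335 H=3] → run H
t=14: vr[A=2560/793 C=1024/335 D=1359/335 E=2560/793 G=1694/335 H=4] → run C
t=15: vr[A=2560/793 C=2048/335 D=1359/335 E=2560/793 G=1694/335 H=4] → run A
t=16: vr[C=2048/335 D=1359/335 E=2560/793 G=1694/335 H=4] → run E
t=17: vr[C=2048/335 D=1359/335 E=3072/793 G=1694/335 H=4] → run E
t=18: vr[C=2048/335 D=1359/335 E=3584/793 G=1694/335 H=4] → run H
t=19: vr[C=2048/335 D=1359/335 E=3584/793 G=1694/335] → run D
t=20: vr[C=2048/335 D=2383/335 E=3584/793 G=1694/335] → run E
t=21: vr[C=2048/335 D=2383/335 G=1694/335] → run G
t=22: vr[C=2048/335 D=2383/335 G=2718/335] → run C
t=23: vr[C=3072/335 D=2383/335 G=2718/335] → run D
t=24: vr[C=3072/335 D=3407/335 G=2718/335] → run G
t=25: vr[C=3072/335 D=3407/335 G=3742/335] → run C
t=26: vr[C=4096/335 D=3407/335 G=3742/335] → run D
t=27: vr[C=4096/335 D=4431/335 G=3742/335] → run G
t=28: vr[C=4096/335 D=4431/335 G=4766/335] → run C
t=29: vr[C=1024/67 D=4431/335 G=4766/335] → run D
t=30: vr[C=1024/67 G=4766/335] → run G
t=31: vr[C=1024/67 G=1158/67] → run C
t=32: vr[G=1158/67] → run G
t=33: vr[G=6814/335] → run G
t=34: (idle)
t=35: (idle)
t=36: (idle)
t=37: (idle)
t=38: (idle)
t=39: (idle)
t=40: (idle)
t=41: (idle)
t=42: (idle)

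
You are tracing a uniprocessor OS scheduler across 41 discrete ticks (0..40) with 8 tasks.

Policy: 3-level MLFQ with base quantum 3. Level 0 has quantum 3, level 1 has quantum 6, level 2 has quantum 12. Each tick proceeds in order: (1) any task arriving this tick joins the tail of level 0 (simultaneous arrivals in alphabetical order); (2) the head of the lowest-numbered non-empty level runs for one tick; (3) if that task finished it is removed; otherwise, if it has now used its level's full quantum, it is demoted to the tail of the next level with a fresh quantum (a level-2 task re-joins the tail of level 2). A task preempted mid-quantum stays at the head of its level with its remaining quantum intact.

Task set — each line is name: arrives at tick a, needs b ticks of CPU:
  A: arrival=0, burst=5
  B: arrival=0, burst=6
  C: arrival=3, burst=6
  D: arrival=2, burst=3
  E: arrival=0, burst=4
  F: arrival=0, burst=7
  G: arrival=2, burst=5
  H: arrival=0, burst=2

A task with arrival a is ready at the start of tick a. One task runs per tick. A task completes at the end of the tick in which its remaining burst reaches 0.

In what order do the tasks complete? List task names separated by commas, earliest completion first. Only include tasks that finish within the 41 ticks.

completion order = H, D, A, B, E, F, G, C

t=0: L0/L1/L2 = ABEFH/-/- → run A
t=1: L0/L1/L2 = ABEFH/-/- → run A
t=2: L0/L1/L2 = ABEFHDG/-/- → run A
t=3: L0/L1/L2 = BEFHDGC/A/- → run B
t=4: L0/L1/L2 = BEFHDGC/A/- → run B
t=5: L0/L1/L2 = BEFHDGC/A/- → run B
t=6: L0/L1/L2 = EFHDGC/AB/- → run E
t=7: L0/L1/L2 = EFHDGC/AB/- → run E
t=8: L0/L1/L2 = EFHDGC/AB/- → run E
t=9: L0/L1/L2 = FHDGC/ABE/- → run F
t=10: L0/L1/L2 = FHDGC/ABE/- → run F
t=11: L0/L1/L2 = FHDGC/ABE/- → run F
t=12: L0/L1/L2 = HDGC/ABEF/- → run H
t=13: L0/L1/L2 = HDGC/ABEF/- → run H
t=14: L0/L1/L2 = DGC/ABEF/- → run D
t=15: L0/L1/L2 = DGC/ABEF/- → run D
t=16: L0/L1/L2 = DGC/ABEF/- → run D
t=17: L0/L1/L2 = GC/ABEF/- → run G
t=18: L0/L1/L2 = GC/ABEF/- → run G
t=19: L0/L1/L2 = GC/ABEF/- → run G
t=20: L0/L1/L2 = C/ABEFG/- → run C
t=21: L0/L1/L2 = C/ABEFG/- → run C
t=22: L0/L1/L2 = C/ABEFG/- → run C
t=23: L0/L1/L2 = -/ABEFGC/- → run A
t=24: L0/L1/L2 = -/ABEFGC/- → run A
t=25: L0/L1/L2 = -/BEFGC/- → run B
t=26: L0/L1/L2 = -/BEFGC/- → run B
t=27: L0/L1/L2 = -/BEFGC/- → run B
t=28: L0/L1/L2 = -/EFGC/- → run E
t=29: L0/L1/L2 = -/FGC/- → run F
t=30: L0/L1/L2 = -/FGC/- → run F
t=31: L0/L1/L2 = -/FGC/- → run F
t=32: L0/L1/L2 = -/FGC/- → run F
t=33: L0/L1/L2 = -/GC/- → run G
t=34: L0/L1/L2 = -/GC/- → run G
t=35: L0/L1/L2 = -/C/- → run C
t=36: L0/L1/L2 = -/C/- → run C
t=37: L0/L1/L2 = -/C/- → run C
t=38: (idle)
t=39: (idle)
t=40: (idle)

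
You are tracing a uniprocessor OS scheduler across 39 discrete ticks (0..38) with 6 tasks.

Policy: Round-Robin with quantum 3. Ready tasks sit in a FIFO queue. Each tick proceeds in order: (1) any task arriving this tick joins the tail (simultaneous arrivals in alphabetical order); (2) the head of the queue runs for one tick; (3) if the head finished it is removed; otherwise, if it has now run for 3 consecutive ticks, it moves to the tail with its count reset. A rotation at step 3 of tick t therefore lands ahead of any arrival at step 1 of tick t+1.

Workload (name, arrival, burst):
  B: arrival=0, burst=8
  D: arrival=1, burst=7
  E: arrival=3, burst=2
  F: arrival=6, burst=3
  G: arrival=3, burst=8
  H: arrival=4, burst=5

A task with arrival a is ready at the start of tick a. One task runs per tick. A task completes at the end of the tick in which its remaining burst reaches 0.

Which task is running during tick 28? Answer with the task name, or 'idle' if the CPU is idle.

t=0: queue=[B] q_used=0 → run B
t=1: queue=[B,D] q_used=1 → run B
t=2: queue=[B,D] q_used=2 → run B
t=3: queue=[D,B,E,G] q_used=0 → run D
t=4: queue=[D,B,E,G,H] q_used=1 → run D
t=5: queue=[D,B,E,G,H] q_used=2 → run D
t=6: queue=[B,E,G,H,D,F] q_used=0 → run B
t=7: queue=[B,E,G,H,D,F] q_used=1 → run B
t=8: queue=[B,E,G,H,D,F] q_used=2 → run B
t=9: queue=[E,G,H,D,F,B] q_used=0 → run E
t=10: queue=[E,G,H,D,F,B] q_used=1 → run E
t=11: queue=[G,H,D,F,B] q_used=0 → run G
t=12: queue=[G,H,D,F,B] q_used=1 → run G
t=13: queue=[G,H,D,F,B] q_used=2 → run G
t=14: queue=[H,D,F,B,G] q_used=0 → run H
t=15: queue=[H,D,F,B,G] q_used=1 → run H
t=16: queue=[H,D,F,B,G] q_used=2 → run H
t=17: queue=[D,F,B,G,H] q_used=0 → run D
t=18: queue=[D,F,B,G,H] q_used=1 → run D
t=19: queue=[D,F,B,G,H] q_used=2 → run D
t=20: queue=[F,B,G,H,D] q_used=0 → run F
t=21: queue=[F,B,G,H,D] q_used=1 → run F
t=22: queue=[F,B,G,H,D] q_used=2 → run F
t=23: queue=[B,G,H,D] q_used=0 → run B
t=24: queue=[B,G,H,D] q_used=1 → run B
t=25: queue=[G,H,D] q_used=0 → run G
t=26: queue=[G,H,D] q_used=1 → run G
t=27: queue=[G,H,D] q_used=2 → run G
t=28: queue=[H,D,G] q_used=0 → run H
t=29: queue=[H,D,G] q_used=1 → run H
t=30: queue=[D,G] q_used=0 → run D
t=31: queue=[G] q_used=0 → run G
t=32: queue=[G] q_used=1 → run G
t=33: (idle)
t=34: (idle)
t=35: (idle)
t=36: (idle)
t=37: (idle)
t=38: (idle)

running at tick 28 = H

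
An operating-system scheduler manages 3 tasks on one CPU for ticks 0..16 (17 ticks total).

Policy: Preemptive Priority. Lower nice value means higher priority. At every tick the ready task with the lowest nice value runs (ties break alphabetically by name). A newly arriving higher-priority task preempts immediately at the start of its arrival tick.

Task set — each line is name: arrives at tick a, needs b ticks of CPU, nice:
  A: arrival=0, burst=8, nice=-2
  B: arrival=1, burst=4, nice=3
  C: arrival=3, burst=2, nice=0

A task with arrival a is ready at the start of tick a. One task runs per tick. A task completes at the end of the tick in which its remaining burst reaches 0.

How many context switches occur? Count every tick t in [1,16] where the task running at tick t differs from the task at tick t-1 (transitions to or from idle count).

t=0: ready={A} → run A
t=1: ready={A,B} → run A
t=2: ready={A,B} → run A
t=3: ready={A,B,C} → run A
t=4: ready={A,B,C} → run A
t=5: ready={A,B,C} → run A
t=6: ready={A,B,C} → run A
t=7: ready={A,B,C} → run A
t=8: ready={B,C} → run C
t=9: ready={B,C} → run C
t=10: ready={B} → run B
t=11: ready={B} → run B
t=12: ready={B} → run B
t=13: ready={B} → run B
t=14: (idle)
t=15: (idle)
t=16: (idle)

context switches = 3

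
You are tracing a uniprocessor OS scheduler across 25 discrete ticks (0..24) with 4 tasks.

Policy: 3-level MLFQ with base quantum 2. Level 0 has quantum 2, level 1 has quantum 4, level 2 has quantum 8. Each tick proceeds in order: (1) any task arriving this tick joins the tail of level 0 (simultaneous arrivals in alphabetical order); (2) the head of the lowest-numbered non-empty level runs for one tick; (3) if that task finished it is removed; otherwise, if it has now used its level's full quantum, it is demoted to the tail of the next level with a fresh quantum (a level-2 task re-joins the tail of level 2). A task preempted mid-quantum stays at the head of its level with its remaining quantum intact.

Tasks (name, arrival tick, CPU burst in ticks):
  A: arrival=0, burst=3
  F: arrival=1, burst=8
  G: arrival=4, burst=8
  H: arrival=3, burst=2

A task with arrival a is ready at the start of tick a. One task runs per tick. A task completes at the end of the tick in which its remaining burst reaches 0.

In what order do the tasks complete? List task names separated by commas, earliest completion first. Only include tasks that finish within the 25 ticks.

t=0: L0/L1/L2 = A/-/- → run A
t=1: L0/L1/L2 = AF/-/- → run A
t=2: L0/L1/L2 = F/A/- → run F
t=3: L0/L1/L2 = FH/A/- → run F
t=4: L0/L1/L2 = HG/AF/- → run H
t=5: L0/L1/L2 = HG/AF/- → run H
t=6: L0/L1/L2 = G/AF/- → run G
t=7: L0/L1/L2 = G/AF/- → run G
t=8: L0/L1/L2 = -/AFG/- → run A
t=9: L0/L1/L2 = -/FG/- → run F
t=10: L0/L1/L2 = -/FG/- → run F
t=11: L0/L1/L2 = -/FG/- → run F
t=12: L0/L1/L2 = -/FG/- → run F
t=13: L0/L1/L2 = -/G/F → run G
t=14: L0/L1/L2 = -/G/F → run G
t=15: L0/L1/L2 = -/G/F → run G
t=16: L0/L1/L2 = -/G/F → run G
t=17: L0/L1/L2 = -/-/FG → run F
t=18: L0/L1/L2 = -/-/FG → run F
t=19: L0/L1/L2 = -/-/G → run G
t=20: L0/L1/L2 = -/-/G → run G
t=21: (idle)
t=22: (idle)
t=23: (idle)
t=24: (idle)

completion order = H, A, F, G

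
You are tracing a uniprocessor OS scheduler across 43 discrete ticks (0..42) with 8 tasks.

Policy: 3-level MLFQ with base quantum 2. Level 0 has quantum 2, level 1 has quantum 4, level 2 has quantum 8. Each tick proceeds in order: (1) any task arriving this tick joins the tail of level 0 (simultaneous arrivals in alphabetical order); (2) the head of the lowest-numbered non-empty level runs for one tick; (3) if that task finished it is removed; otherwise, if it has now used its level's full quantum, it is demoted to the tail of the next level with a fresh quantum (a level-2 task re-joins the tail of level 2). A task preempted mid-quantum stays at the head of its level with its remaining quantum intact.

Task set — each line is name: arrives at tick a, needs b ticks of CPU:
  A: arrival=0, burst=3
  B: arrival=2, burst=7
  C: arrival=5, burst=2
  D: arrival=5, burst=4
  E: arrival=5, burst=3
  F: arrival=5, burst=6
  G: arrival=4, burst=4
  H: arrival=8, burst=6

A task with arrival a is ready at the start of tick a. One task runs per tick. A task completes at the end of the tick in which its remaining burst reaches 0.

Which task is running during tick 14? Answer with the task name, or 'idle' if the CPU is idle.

t=0: L0/L1/L2 = A/-/- → run A
t=1: L0/L1/L2 = A/-/- → run A
t=2: L0/L1/L2 = B/A/- → run B
t=3: L0/L1/L2 = B/A/- → run B
t=4: L0/L1/L2 = G/AB/- → run G
t=5: L0/L1/L2 = GCDEF/AB/- → run G
t=6: L0/L1/L2 = CDEF/ABG/- → run C
t=7: L0/L1/L2 = CDEF/ABG/- → run C
t=8: L0/L1/L2 = DEFH/ABG/- → run D
t=9: L0/L1/L2 = DEFH/ABG/- → run D
t=10: L0/L1/L2 = EFH/ABGD/- → run E
t=11: L0/L1/L2 = EFH/ABGD/- → run E
t=12: L0/L1/L2 = FH/ABGDE/- → run F
t=13: L0/L1/L2 = FH/ABGDE/- → run F
t=14: L0/L1/L2 = H/ABGDEF/- → run H
t=15: L0/L1/L2 = H/ABGDEF/- → run H
t=16: L0/L1/L2 = -/ABGDEFH/- → run A
t=17: L0/L1/L2 = -/BGDEFH/- → run B
t=18: L0/L1/L2 = -/BGDEFH/- → run B
t=19: L0/L1/L2 = -/BGDEFH/- → run B
t=20: L0/L1/L2 = -/BGDEFH/- → run B
t=21: L0/L1/L2 = -/GDEFH/B → run G
t=22: L0/L1/L2 = -/GDEFH/B → run G
t=23: L0/L1/L2 = -/DEFH/B → run D
t=24: L0/L1/L2 = -/DEFH/B → run D
t=25: L0/L1/L2 = -/EFH/B → run E
t=26: L0/L1/L2 = -/FH/B → run F
t=27: L0/L1/L2 = -/FH/B → run F
t=28: L0/L1/L2 = -/FH/B → run F
t=29: L0/L1/L2 = -/FH/B → run F
t=30: L0/L1/L2 = -/H/B → run H
t=31: L0/L1/L2 = -/H/B → run H
t=32: L0/L1/L2 = -/H/B → run H
t=33: L0/L1/L2 = -/H/B → run H
t=34: L0/L1/L2 = -/-/B → run B
t=35: (idle)
t=36: (idle)
t=37: (idle)
t=38: (idle)
t=39: (idle)
t=40: (idle)
t=41: (idle)
t=42: (idle)

running at tick 14 = H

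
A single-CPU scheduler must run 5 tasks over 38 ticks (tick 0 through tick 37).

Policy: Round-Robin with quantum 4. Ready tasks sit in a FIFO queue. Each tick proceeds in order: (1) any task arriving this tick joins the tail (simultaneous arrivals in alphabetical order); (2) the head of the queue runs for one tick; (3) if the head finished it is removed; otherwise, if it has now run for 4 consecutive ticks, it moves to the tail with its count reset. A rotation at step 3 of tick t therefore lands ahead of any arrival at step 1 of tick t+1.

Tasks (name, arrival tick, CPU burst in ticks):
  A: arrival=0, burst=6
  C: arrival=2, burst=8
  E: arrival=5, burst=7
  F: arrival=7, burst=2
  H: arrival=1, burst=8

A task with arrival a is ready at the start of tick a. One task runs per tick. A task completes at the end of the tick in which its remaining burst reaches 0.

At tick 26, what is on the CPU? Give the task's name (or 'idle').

running at tick 26 = C

t=0: queue=[A] q_used=0 → run A
t=1: queue=[A,H] q_used=1 → run A
t=2: queue=[A,H,C] q_used=2 → run A
t=3: queue=[A,H,C] q_used=3 → run A
t=4: queue=[H,C,A] q_used=0 → run H
t=5: queue=[H,C,A,E] q_used=1 → run H
t=6: queue=[H,C,A,E] q_used=2 → run H
t=7: queue=[H,C,A,E,F] q_used=3 → run H
t=8: queue=[C,A,E,F,H] q_used=0 → run C
t=9: queue=[C,A,E,F,H] q_used=1 → run C
t=10: queue=[C,A,E,F,H] q_used=2 → run C
t=11: queue=[C,A,E,F,H] q_used=3 → run C
t=12: queue=[A,E,F,H,C] q_used=0 → run A
t=13: queue=[A,E,F,H,C] q_used=1 → run A
t=14: queue=[E,F,H,C] q_used=0 → run E
t=15: queue=[E,F,H,C] q_used=1 → run E
t=16: queue=[E,F,H,C] q_used=2 → run E
t=17: queue=[E,F,H,C] q_used=3 → run E
t=18: queue=[F,H,C,E] q_used=0 → run F
t=19: queue=[F,H,C,E] q_used=1 → run F
t=20: queue=[H,C,E] q_used=0 → run H
t=21: queue=[H,C,E] q_used=1 → run H
t=22: queue=[H,C,E] q_used=2 → run H
t=23: queue=[H,C,E] q_used=3 → run H
t=24: queue=[C,E] q_used=0 → run C
t=25: queue=[C,E] q_used=1 → run C
t=26: queue=[C,E] q_used=2 → run C
t=27: queue=[C,E] q_used=3 → run C
t=28: queue=[E] q_used=0 → run E
t=29: queue=[E] q_used=1 → run E
t=30: queue=[E] q_used=2 → run E
t=31: (idle)
t=32: (idle)
t=33: (idle)
t=34: (idle)
t=35: (idle)
t=36: (idle)
t=37: (idle)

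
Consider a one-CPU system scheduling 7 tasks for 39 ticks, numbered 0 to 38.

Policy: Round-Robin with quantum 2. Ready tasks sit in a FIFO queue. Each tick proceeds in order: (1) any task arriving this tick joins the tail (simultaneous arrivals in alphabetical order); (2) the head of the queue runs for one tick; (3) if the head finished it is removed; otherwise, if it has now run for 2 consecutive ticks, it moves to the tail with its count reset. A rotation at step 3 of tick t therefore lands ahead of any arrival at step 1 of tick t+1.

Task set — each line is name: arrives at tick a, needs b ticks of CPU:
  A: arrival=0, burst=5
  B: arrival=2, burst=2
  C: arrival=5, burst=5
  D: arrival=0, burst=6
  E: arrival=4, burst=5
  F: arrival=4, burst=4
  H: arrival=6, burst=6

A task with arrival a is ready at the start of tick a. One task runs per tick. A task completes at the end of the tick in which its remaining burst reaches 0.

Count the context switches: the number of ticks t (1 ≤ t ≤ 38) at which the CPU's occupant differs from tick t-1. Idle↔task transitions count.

context switches = 18

t=0: queue=[A,D] q_used=0 → run A
t=1: queue=[A,D] q_used=1 → run A
t=2: queue=[D,A,B] q_used=0 → run D
t=3: queue=[D,A,B] q_used=1 → run D
t=4: queue=[A,B,D,E,F] q_used=0 → run A
t=5: queue=[A,B,D,E,F,C] q_used=1 → run A
t=6: queue=[B,D,E,F,C,A,H] q_used=0 → run B
t=7: queue=[B,D,E,F,C,A,H] q_used=1 → run B
t=8: queue=[D,E,F,C,A,H] q_used=0 → run D
t=9: queue=[D,E,F,C,A,H] q_used=1 → run D
t=10: queue=[E,F,C,A,H,D] q_used=0 → run E
t=11: queue=[E,F,C,A,H,D] q_used=1 → run E
t=12: queue=[F,C,A,H,D,E] q_used=0 → run F
t=13: queue=[F,C,A,H,D,E] q_used=1 → run F
t=14: queue=[C,A,H,D,E,F] q_used=0 → run C
t=15: queue=[C,A,H,D,E,F] q_used=1 → run C
t=16: queue=[A,H,D,E,F,C] q_used=0 → run A
t=17: queue=[H,D,E,F,C] q_used=0 → run H
t=18: queue=[H,D,E,F,C] q_used=1 → run H
t=19: queue=[D,E,F,C,H] q_used=0 → run D
t=20: queue=[D,E,F,C,H] q_used=1 → run D
t=21: queue=[E,F,C,H] q_used=0 → run E
t=22: queue=[E,F,C,H] q_used=1 → run E
t=23: queue=[F,C,H,E] q_used=0 → run F
t=24: queue=[F,C,H,E] q_used=1 → run F
t=25: queue=[C,H,E] q_used=0 → run C
t=26: queue=[C,H,E] q_used=1 → run C
t=27: queue=[H,E,C] q_used=0 → run H
t=28: queue=[H,E,C] q_used=1 → run H
t=29: queue=[E,C,H] q_used=0 → run E
t=30: queue=[C,H] q_used=0 → run C
t=31: queue=[H] q_used=0 → run H
t=32: queue=[H] q_used=1 → run H
t=33: (idle)
t=34: (idle)
t=35: (idle)
t=36: (idle)
t=37: (idle)
t=38: (idle)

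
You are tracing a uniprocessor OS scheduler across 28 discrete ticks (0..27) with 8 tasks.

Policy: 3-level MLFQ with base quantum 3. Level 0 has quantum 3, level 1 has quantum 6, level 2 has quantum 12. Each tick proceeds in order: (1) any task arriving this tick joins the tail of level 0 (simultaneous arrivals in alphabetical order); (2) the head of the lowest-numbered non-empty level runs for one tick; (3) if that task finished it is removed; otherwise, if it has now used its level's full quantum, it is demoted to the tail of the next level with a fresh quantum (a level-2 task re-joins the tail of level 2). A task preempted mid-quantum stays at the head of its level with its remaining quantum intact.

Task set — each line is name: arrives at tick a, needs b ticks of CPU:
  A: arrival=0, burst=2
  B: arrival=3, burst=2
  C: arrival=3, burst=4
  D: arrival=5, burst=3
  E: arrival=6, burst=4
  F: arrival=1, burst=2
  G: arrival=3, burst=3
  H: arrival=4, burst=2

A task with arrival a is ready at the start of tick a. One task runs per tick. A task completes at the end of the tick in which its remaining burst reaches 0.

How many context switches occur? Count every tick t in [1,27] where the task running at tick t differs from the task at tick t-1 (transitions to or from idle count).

context switches = 10

t=0: L0/L1/L2 = A/-/- → run A
t=1: L0/L1/L2 = AF/-/- → run A
t=2: L0/L1/L2 = F/-/- → run F
t=3: L0/L1/L2 = FBCG/-/- → run F
t=4: L0/L1/L2 = BCGH/-/- → run B
t=5: L0/L1/L2 = BCGHD/-/- → run B
t=6: L0/L1/L2 = CGHDE/-/- → run C
t=7: L0/L1/L2 = CGHDE/-/- → run C
t=8: L0/L1/L2 = CGHDE/-/- → run C
t=9: L0/L1/L2 = GHDE/C/- → run G
t=10: L0/L1/L2 = GHDE/C/- → run G
t=11: L0/L1/L2 = GHDE/C/- → run G
t=12: L0/L1/L2 = HDE/C/- → run H
t=13: L0/L1/L2 = HDE/C/- → run H
t=14: L0/L1/L2 = DE/C/- → run D
t=15: L0/L1/L2 = DE/C/- → run D
t=16: L0/L1/L2 = DE/C/- → run D
t=17: L0/L1/L2 = E/C/- → run E
t=18: L0/L1/L2 = E/C/- → run E
t=19: L0/L1/L2 = E/C/- → run E
t=20: L0/L1/L2 = -/CE/- → run C
t=21: L0/L1/L2 = -/E/- → run E
t=22: (idle)
t=23: (idle)
t=24: (idle)
t=25: (idle)
t=26: (idle)
t=27: (idle)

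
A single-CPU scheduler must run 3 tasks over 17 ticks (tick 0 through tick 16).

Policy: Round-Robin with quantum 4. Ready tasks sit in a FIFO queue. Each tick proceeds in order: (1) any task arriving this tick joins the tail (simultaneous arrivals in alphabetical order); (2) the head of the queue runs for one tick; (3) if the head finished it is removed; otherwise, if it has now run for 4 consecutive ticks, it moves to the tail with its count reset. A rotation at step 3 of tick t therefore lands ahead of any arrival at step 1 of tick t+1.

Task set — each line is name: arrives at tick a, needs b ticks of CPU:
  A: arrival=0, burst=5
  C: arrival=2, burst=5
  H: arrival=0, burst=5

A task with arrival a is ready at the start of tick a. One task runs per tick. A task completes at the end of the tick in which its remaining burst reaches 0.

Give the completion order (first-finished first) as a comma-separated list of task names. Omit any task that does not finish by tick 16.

t=0: queue=[A,H] q_used=0 → run A
t=1: queue=[A,H] q_used=1 → run A
t=2: queue=[A,H,C] q_used=2 → run A
t=3: queue=[A,H,C] q_used=3 → run A
t=4: queue=[H,C,A] q_used=0 → run H
t=5: queue=[H,C,A] q_used=1 → run H
t=6: queue=[H,C,A] q_used=2 → run H
t=7: queue=[H,C,A] q_used=3 → run H
t=8: queue=[C,A,H] q_used=0 → run C
t=9: queue=[C,A,H] q_used=1 → run C
t=10: queue=[C,A,H] q_used=2 → run C
t=11: queue=[C,A,H] q_used=3 → run C
t=12: queue=[A,H,C] q_used=0 → run A
t=13: queue=[H,C] q_used=0 → run H
t=14: queue=[C] q_used=0 → run C
t=15: (idle)
t=16: (idle)

completion order = A, H, C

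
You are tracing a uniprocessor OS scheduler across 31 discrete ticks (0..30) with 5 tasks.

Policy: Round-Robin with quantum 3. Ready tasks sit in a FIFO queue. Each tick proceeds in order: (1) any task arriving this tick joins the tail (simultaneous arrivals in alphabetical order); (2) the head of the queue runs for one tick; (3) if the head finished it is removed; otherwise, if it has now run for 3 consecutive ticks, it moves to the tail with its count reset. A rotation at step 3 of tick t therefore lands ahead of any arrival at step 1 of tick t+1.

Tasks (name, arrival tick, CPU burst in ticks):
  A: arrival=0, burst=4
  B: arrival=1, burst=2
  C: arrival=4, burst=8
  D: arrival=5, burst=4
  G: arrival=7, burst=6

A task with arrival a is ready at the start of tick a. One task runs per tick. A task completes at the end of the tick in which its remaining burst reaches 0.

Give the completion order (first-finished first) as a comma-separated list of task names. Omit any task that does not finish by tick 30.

completion order = B, A, D, G, C

t=0: queue=[A] q_used=0 → run A
t=1: queue=[A,B] q_used=1 → run A
t=2: queue=[A,B] q_used=2 → run A
t=3: queue=[B,A] q_used=0 → run B
t=4: queue=[B,A,C] q_used=1 → run B
t=5: queue=[A,C,D] q_used=0 → run A
t=6: queue=[C,D] q_used=0 → run C
t=7: queue=[C,D,G] q_used=1 → run C
t=8: queue=[C,D,G] q_used=2 → run C
t=9: queue=[D,G,C] q_used=0 → run D
t=10: queue=[D,G,C] q_used=1 → run D
t=11: queue=[D,G,C] q_used=2 → run D
t=12: queue=[G,C,D] q_used=0 → run G
t=13: queue=[G,C,D] q_used=1 → run G
t=14: queue=[G,C,D] q_used=2 → run G
t=15: queue=[C,D,G] q_used=0 → run C
t=16: queue=[C,D,G] q_used=1 → run C
t=17: queue=[C,D,G] q_used=2 → run C
t=18: queue=[D,G,C] q_used=0 → run D
t=19: queue=[G,C] q_used=0 → run G
t=20: queue=[G,C] q_used=1 → run G
t=21: queue=[G,C] q_used=2 → run G
t=22: queue=[C] q_used=0 → run C
t=23: queue=[C] q_used=1 → run C
t=24: (idle)
t=25: (idle)
t=26: (idle)
t=27: (idle)
t=28: (idle)
t=29: (idle)
t=30: (idle)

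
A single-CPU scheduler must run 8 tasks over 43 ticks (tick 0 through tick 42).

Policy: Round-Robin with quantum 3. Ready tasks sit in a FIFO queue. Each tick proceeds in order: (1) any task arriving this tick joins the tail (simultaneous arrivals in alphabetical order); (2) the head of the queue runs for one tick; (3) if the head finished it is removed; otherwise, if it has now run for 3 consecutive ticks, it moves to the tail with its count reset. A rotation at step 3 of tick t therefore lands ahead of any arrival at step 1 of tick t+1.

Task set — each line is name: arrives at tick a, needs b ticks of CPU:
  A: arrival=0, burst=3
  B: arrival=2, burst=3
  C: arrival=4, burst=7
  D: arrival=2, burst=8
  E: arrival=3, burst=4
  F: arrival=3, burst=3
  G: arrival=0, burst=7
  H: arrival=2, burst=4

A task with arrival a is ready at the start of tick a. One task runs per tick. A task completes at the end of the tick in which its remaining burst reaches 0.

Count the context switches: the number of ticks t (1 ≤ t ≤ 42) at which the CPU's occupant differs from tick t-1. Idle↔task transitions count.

t=0: queue=[A,G] q_used=0 → run A
t=1: queue=[A,G] q_used=1 → run A
t=2: queue=[A,G,B,D,H] q_used=2 → run A
t=3: queue=[G,B,D,H,E,F] q_used=0 → run G
t=4: queue=[G,B,D,H,E,F,C] q_used=1 → run G
t=5: queue=[G,B,D,H,E,F,C] q_used=2 → run G
t=6: queue=[B,D,H,E,F,C,G] q_used=0 → run B
t=7: queue=[B,D,H,E,F,C,G] q_used=1 → run B
t=8: queue=[B,D,H,E,F,C,G] q_used=2 → run B
t=9: queue=[D,H,E,F,C,G] q_used=0 → run D
t=10: queue=[D,H,E,F,C,G] q_used=1 → run D
t=11: queue=[D,H,E,F,C,G] q_used=2 → run D
t=12: queue=[H,E,F,C,G,D] q_used=0 → run H
t=13: queue=[H,E,F,C,G,D] q_used=1 → run H
t=14: queue=[H,E,F,C,G,D] q_used=2 → run H
t=15: queue=[E,F,C,G,D,H] q_used=0 → run E
t=16: queue=[E,F,C,G,D,H] q_used=1 → run E
t=17: queue=[E,F,C,G,D,H] q_used=2 → run E
t=18: queue=[F,C,G,D,H,E] q_used=0 → run F
t=19: queue=[F,C,G,D,H,E] q_used=1 → run F
t=20: queue=[F,C,G,D,H,E] q_used=2 → run F
t=21: queue=[C,G,D,H,E] q_used=0 → run C
t=22: queue=[C,G,D,H,E] q_used=1 → run C
t=23: queue=[C,G,D,H,E] q_used=2 → run C
t=24: queue=[G,D,H,E,C] q_used=0 → run G
t=25: queue=[G,D,H,E,C] q_used=1 → run G
t=26: queue=[G,D,H,E,C] q_used=2 → run G
t=27: queue=[D,H,E,C,G] q_used=0 → run D
t=28: queue=[D,H,E,C,G] q_used=1 → run D
t=29: queue=[D,H,E,C,G] q_used=2 → run D
t=30: queue=[H,E,C,G,D] q_used=0 → run H
t=31: queue=[E,C,G,D] q_used=0 → run E
t=32: queue=[C,G,D] q_used=0 → run C
t=33: queue=[C,G,D] q_used=1 → run C
t=34: queue=[C,G,D] q_used=2 → run C
t=35: queue=[G,D,C] q_used=0 → run G
t=36: queue=[D,C] q_used=0 → run D
t=37: queue=[D,C] q_used=1 → run D
t=38: queue=[C] q_used=0 → run C
t=39: (idle)
t=40: (idle)
t=41: (idle)
t=42: (idle)

context switches = 16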